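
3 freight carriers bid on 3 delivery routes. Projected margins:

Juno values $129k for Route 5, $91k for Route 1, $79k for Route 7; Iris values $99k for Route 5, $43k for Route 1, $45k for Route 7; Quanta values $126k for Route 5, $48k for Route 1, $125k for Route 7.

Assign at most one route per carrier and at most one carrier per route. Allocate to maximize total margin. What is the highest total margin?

Maximum total: $315k

This is the linear assignment problem.
Optimal: Juno→Route 1 ($91k), Iris→Route 5 ($99k), Quanta→Route 7 ($125k) — total 91+99+125 = $315k.
Max-entry greedy (repeatedly take the single best remaining cell) gives $297k, worse by 18.
Swapping Iris↔Juno (Iris→Route 1 $43k, Juno→Route 5 $129k) loses 18.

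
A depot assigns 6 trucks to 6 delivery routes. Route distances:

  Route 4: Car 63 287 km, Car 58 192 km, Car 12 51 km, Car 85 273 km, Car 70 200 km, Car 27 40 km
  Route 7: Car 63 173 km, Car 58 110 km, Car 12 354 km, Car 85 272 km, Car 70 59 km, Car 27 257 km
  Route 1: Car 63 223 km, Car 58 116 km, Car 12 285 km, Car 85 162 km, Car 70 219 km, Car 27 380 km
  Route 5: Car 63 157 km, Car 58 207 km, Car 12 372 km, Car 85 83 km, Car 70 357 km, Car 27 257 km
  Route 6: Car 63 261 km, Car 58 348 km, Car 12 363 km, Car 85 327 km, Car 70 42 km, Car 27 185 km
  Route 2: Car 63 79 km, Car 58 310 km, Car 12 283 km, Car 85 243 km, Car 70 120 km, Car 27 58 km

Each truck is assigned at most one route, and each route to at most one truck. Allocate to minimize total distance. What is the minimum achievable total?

This is a one-to-one assignment (minimum-cost bipartite matching).
Optimal: Car 63→Route 7 (173 km), Car 58→Route 1 (116 km), Car 12→Route 4 (51 km), Car 85→Route 5 (83 km), Car 70→Route 6 (42 km), Car 27→Route 2 (58 km) — total 173+116+51+83+42+58 = 523 km.
Column-greedy (each route in turn goes to its cheapest remaining truck) gives 842 km, worse by 319.
No other one-to-one assignment undercuts 523 km.

Minimum total: 523 km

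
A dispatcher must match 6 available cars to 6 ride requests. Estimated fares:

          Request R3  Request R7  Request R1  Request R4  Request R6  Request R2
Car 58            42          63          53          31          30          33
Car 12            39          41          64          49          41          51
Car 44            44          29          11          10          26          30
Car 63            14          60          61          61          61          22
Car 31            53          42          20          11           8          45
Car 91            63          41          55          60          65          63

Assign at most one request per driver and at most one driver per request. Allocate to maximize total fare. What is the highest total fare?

Maximum total: $342

Optimal: Car 58→Request R7 ($63), Car 12→Request R1 ($64), Car 44→Request R3 ($44), Car 63→Request R4 ($61), Car 31→Request R2 ($45), Car 91→Request R6 ($65) — total 63+64+44+61+45+65 = $342.
Column-greedy (each request in turn goes to its best remaining driver) gives $322, worse by 20.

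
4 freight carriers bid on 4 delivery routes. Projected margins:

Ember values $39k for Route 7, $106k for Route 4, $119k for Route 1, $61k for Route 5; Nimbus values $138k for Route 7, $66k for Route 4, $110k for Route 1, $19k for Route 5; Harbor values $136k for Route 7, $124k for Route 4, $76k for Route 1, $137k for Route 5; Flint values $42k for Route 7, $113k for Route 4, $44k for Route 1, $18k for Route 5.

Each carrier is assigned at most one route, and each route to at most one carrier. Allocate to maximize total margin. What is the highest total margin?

This is the linear assignment problem.
Optimal: Ember→Route 1 ($119k), Nimbus→Route 7 ($138k), Harbor→Route 5 ($137k), Flint→Route 4 ($113k) — total 119+138+137+113 = $507k.
Column-greedy (each route in turn goes to its best remaining carrier) gives $399k, worse by 108.
Swapping Flint↔Nimbus (Flint→Route 7 $42k, Nimbus→Route 4 $66k) loses 143.

Max total: $507k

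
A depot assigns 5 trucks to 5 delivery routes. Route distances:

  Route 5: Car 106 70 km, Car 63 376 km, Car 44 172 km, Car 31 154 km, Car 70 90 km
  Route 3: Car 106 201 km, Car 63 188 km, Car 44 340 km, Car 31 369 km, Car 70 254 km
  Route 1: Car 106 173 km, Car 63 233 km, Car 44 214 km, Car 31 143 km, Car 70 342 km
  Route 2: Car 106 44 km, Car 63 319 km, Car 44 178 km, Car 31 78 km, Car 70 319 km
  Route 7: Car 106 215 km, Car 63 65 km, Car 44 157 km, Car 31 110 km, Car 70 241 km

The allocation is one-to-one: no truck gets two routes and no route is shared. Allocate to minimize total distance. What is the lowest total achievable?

Optimal: Car 106→Route 2 (44 km), Car 63→Route 3 (188 km), Car 44→Route 7 (157 km), Car 31→Route 1 (143 km), Car 70→Route 5 (90 km) — total 44+188+157+143+90 = 622 km.
Row-greedy (each truck in turn takes its cheapest remaining route) gives 678 km, worse by 56.
Swapping Car 106↔Car 44 (Car 106→Route 7 215 km, Car 44→Route 2 178 km) adds 192.
No other one-to-one assignment undercuts 622 km.

Minimum total: 622 km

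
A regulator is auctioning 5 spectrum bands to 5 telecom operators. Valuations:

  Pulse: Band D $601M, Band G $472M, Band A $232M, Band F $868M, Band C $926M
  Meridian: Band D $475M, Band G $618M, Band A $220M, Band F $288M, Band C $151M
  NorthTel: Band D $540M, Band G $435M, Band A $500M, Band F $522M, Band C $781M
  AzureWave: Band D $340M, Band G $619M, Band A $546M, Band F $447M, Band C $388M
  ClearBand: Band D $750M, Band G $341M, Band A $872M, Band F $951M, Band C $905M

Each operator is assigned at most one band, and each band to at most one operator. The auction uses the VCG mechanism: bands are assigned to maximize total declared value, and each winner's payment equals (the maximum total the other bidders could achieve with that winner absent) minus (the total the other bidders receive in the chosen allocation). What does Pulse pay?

Efficient allocation: Pulse→Band F ($868M), Meridian→Band D ($475M), NorthTel→Band C ($781M), AzureWave→Band G ($619M), ClearBand→Band A ($872M); total welfare W = $3615M.
Pulse receives Band F at value $868M, so the others get W − 868 = $2747M.
Without Pulse: best allocation of the remaining 4 bidders over all 5 bands is Meridian→Band G ($618M), NorthTel→Band C ($781M), AzureWave→Band A ($546M), ClearBand→Band F ($951M), total $2896M.
VCG payment = (others' best without Pulse) − (others' welfare with Pulse) = 2896 − 2747 = $149M.

Pulse pays $149M.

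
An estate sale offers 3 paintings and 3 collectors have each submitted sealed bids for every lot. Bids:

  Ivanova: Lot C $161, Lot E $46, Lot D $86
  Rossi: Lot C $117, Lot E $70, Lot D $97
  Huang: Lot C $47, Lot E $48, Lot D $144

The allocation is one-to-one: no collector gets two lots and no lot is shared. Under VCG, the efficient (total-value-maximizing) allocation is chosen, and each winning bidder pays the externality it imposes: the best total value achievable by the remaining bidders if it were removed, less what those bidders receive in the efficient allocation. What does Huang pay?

Huang pays $27.

Efficient allocation: Ivanova→Lot C ($161), Rossi→Lot E ($70), Huang→Lot D ($144); total welfare W = $375.
Huang receives Lot D at value $144, so the others get W − 144 = $231.
Without Huang: best allocation of the remaining 2 bidders over all 3 lots is Ivanova→Lot C ($161), Rossi→Lot D ($97), total $258.
VCG payment = (others' best without Huang) − (others' welfare with Huang) = 258 − 231 = $27.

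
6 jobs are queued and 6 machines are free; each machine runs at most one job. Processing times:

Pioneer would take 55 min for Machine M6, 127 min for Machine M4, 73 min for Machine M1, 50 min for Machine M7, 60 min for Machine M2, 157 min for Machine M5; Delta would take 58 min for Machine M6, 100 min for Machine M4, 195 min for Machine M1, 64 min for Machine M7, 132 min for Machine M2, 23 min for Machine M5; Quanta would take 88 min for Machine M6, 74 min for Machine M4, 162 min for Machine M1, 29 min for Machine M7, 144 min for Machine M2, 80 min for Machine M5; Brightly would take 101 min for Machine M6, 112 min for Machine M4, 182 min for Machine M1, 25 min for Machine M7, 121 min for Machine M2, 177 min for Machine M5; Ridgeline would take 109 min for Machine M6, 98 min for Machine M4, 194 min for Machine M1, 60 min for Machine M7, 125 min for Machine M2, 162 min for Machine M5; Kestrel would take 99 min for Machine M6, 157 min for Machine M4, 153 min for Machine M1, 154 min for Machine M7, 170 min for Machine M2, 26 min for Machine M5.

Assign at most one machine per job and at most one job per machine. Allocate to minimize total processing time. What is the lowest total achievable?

Optimal: Pioneer→Machine M1 (73 min), Delta→Machine M6 (58 min), Quanta→Machine M4 (74 min), Brightly→Machine M7 (25 min), Ridgeline→Machine M2 (125 min), Kestrel→Machine M5 (26 min) — total 73+58+74+25+125+26 = 381 min.
Column-greedy (each machine in turn goes to its cheapest remaining job) gives 455 min, worse by 74.
Next-best assignment: Pioneer→Machine M1, Delta→Machine M6, Quanta→Machine M7, Brightly→Machine M2, Ridgeline→Machine M4, Kestrel→Machine M5 = 405 min.
Every other assignment is strictly worse.

Minimum total: 381 min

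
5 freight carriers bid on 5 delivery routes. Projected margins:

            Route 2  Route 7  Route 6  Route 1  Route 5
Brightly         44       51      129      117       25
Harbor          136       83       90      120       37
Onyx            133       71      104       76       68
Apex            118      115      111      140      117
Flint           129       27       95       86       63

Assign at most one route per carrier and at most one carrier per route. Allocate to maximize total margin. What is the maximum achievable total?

Optimal: Brightly→Route 6 ($129k), Harbor→Route 1 ($120k), Onyx→Route 7 ($71k), Apex→Route 5 ($117k), Flint→Route 2 ($129k) — total 129+120+71+117+129 = $566k.
Checked against all permutations: $566k is optimal.

Max total: $566k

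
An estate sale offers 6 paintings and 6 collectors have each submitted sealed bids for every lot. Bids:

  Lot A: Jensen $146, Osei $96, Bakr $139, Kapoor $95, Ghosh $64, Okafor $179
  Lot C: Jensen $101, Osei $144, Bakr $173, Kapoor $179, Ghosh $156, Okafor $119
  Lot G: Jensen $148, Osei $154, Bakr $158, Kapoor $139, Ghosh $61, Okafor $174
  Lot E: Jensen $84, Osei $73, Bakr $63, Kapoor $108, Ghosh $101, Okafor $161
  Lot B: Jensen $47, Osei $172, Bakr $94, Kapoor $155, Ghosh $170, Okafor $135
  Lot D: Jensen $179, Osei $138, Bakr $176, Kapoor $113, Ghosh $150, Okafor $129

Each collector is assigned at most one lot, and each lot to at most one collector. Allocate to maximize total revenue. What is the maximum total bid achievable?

Max total: $986

This is the linear assignment problem.
Optimal: Jensen→Lot A ($146), Osei→Lot G ($154), Bakr→Lot D ($176), Kapoor→Lot C ($179), Ghosh→Lot B ($170), Okafor→Lot E ($161) — total 146+154+176+179+170+161 = $986.
Next-best assignment: Jensen→Lot D, Osei→Lot G, Bakr→Lot A, Kapoor→Lot C, Ghosh→Lot B, Okafor→Lot E = $982.
Checked against all permutations: $986 is optimal.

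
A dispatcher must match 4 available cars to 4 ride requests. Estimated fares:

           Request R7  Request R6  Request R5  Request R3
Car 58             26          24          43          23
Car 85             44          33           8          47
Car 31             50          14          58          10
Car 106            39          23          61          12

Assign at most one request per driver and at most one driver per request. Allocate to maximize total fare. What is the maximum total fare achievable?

Optimal: Car 58→Request R6 ($24), Car 85→Request R3 ($47), Car 31→Request R7 ($50), Car 106→Request R5 ($61) — total 24+47+50+61 = $182.
Column-greedy (each request in turn goes to its best remaining driver) gives $167, worse by 15.
Swapping Car 85↔Car 106 (Car 85→Request R5 $8, Car 106→Request R3 $12) loses 88.

Max total: $182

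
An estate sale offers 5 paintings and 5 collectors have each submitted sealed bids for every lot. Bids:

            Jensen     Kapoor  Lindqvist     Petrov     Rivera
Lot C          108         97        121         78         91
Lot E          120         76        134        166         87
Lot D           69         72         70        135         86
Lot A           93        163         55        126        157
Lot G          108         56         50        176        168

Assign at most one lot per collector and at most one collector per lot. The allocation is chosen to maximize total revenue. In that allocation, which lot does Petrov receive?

Optimal: Jensen→Lot C ($108), Kapoor→Lot A ($163), Lindqvist→Lot E ($134), Petrov→Lot D ($135), Rivera→Lot G ($168) — total 108+163+134+135+168 = $708.
Row-greedy (each collector in turn takes its best remaining lot) gives $666, worse by 42.
Petrov's own top lot is Lot G ($176), but forcing Petrov→Lot G and reassigning the rest optimally gives only $667 — worse by 41.

Petrov receives Lot D.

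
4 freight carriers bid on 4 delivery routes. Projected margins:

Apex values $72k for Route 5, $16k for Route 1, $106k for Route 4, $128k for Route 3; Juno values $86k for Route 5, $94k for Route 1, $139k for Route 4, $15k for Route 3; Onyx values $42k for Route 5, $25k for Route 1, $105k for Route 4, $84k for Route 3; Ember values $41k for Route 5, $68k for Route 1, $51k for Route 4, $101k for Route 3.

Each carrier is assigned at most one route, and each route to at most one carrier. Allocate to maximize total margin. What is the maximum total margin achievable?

Maximum total: $387k

Optimal: Apex→Route 3 ($128k), Juno→Route 5 ($86k), Onyx→Route 4 ($105k), Ember→Route 1 ($68k) — total 128+86+105+68 = $387k.
Row-greedy (each carrier in turn takes its best remaining route) gives $377k, worse by 10.
Every other assignment is strictly worse.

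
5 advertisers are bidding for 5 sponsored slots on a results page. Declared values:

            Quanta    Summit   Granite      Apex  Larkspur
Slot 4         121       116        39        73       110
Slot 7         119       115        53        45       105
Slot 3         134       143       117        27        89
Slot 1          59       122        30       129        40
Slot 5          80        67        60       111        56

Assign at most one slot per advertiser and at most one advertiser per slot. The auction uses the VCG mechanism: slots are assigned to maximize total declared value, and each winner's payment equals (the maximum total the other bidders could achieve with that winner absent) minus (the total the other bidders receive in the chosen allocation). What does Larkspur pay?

Efficient allocation: Quanta→Slot 7 ($119), Summit→Slot 1 ($122), Granite→Slot 3 ($117), Apex→Slot 5 ($111), Larkspur→Slot 4 ($110); total welfare W = $579.
Larkspur receives Slot 4 at value $110, so the others get W − 110 = $469.
Without Larkspur: best allocation of the remaining 4 bidders over all 5 slots is Quanta→Slot 4 ($121), Summit→Slot 7 ($115), Granite→Slot 3 ($117), Apex→Slot 1 ($129), total $482.
VCG payment = (others' best without Larkspur) − (others' welfare with Larkspur) = 482 − 469 = $13.

Larkspur pays $13.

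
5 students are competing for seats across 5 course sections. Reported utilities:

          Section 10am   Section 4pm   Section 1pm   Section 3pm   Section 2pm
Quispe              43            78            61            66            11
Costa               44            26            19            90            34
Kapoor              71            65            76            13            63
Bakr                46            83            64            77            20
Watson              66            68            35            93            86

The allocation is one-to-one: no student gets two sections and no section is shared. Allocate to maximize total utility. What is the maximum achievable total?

Optimal: Quispe→Section 1pm (61 points), Costa→Section 3pm (90 points), Kapoor→Section 10am (71 points), Bakr→Section 4pm (83 points), Watson→Section 2pm (86 points) — total 61+90+71+83+86 = 391 points.
Next-best assignment: Quispe→Section 4pm, Costa→Section 3pm, Kapoor→Section 10am, Bakr→Section 1pm, Watson→Section 2pm = 389 points.

Max total: 391 points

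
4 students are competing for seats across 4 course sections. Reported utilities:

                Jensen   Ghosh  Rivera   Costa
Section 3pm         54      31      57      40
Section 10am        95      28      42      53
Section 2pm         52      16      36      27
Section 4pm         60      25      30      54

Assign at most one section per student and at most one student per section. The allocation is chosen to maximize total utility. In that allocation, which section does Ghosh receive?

Ghosh receives Section 2pm.

This is the linear assignment problem.
Optimal: Jensen→Section 10am (95 points), Ghosh→Section 2pm (16 points), Rivera→Section 3pm (57 points), Costa→Section 4pm (54 points) — total 95+16+57+54 = 222 points.
Column-greedy (each section in turn goes to its best remaining student) gives 204 points, worse by 18.
Next-best assignment: Jensen→Section 10am, Ghosh→Section 3pm, Rivera→Section 2pm, Costa→Section 4pm = 216 points.
Ghosh's own top section is Section 3pm (31 points), but forcing Ghosh→Section 3pm and reassigning the rest optimally gives only 216 points — worse by 6.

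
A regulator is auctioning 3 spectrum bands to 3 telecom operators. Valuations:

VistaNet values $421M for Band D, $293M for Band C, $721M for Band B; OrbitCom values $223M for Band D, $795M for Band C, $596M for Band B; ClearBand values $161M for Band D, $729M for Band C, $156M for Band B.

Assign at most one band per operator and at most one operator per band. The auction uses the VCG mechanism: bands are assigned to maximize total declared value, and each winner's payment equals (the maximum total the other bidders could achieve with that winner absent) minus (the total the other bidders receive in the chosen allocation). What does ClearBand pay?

Efficient allocation: VistaNet→Band D ($421M), OrbitCom→Band B ($596M), ClearBand→Band C ($729M); total welfare W = $1746M.
ClearBand receives Band C at value $729M, so the others get W − 729 = $1017M.
Without ClearBand: best allocation of the remaining 2 bidders over all 3 bands is VistaNet→Band B ($721M), OrbitCom→Band C ($795M), total $1516M.
VCG payment = (others' best without ClearBand) − (others' welfare with ClearBand) = 1516 − 1017 = $499M.

ClearBand pays $499M.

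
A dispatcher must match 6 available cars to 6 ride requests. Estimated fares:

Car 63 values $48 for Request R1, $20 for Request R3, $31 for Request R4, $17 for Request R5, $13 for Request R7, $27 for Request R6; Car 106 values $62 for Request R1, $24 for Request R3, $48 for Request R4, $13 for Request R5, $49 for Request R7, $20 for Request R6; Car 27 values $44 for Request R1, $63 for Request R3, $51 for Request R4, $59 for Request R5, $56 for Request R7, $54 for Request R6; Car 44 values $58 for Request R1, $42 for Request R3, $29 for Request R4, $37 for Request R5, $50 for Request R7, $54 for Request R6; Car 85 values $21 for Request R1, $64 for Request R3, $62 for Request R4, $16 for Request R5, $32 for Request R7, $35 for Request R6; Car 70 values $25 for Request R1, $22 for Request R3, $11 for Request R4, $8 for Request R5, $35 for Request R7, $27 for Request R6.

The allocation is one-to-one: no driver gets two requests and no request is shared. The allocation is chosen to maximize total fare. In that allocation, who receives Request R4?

Car 106 receives Request R4.

Optimal: Car 63→Request R1 ($48), Car 106→Request R4 ($48), Car 27→Request R5 ($59), Car 44→Request R6 ($54), Car 85→Request R3 ($64), Car 70→Request R7 ($35) — total 48+48+59+54+64+35 = $308.
Max-entry greedy (repeatedly take the single best remaining cell) gives $305, worse by 3.
No other one-to-one assignment exceeds $308.
Car 106's own top request is Request R1 ($62), but forcing Car 106→Request R1 and reassigning the rest optimally gives only $305 — worse by 3.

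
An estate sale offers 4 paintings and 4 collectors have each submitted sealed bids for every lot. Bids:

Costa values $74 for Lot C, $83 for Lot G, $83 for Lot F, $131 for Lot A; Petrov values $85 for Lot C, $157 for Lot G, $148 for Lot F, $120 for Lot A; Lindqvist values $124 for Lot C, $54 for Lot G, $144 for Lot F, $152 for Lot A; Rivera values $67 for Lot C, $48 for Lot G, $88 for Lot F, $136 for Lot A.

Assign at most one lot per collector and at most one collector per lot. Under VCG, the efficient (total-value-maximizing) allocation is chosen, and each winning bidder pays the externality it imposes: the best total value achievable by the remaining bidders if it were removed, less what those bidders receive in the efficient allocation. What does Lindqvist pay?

Lindqvist pays $9.

Efficient allocation: Costa→Lot C ($74), Petrov→Lot G ($157), Lindqvist→Lot F ($144), Rivera→Lot A ($136); total welfare W = $511.
Lindqvist receives Lot F at value $144, so the others get W − 144 = $367.
Without Lindqvist: best allocation of the remaining 3 bidders over all 4 lots is Costa→Lot F ($83), Petrov→Lot G ($157), Rivera→Lot A ($136), total $376.
VCG payment = (others' best without Lindqvist) − (others' welfare with Lindqvist) = 376 − 367 = $9.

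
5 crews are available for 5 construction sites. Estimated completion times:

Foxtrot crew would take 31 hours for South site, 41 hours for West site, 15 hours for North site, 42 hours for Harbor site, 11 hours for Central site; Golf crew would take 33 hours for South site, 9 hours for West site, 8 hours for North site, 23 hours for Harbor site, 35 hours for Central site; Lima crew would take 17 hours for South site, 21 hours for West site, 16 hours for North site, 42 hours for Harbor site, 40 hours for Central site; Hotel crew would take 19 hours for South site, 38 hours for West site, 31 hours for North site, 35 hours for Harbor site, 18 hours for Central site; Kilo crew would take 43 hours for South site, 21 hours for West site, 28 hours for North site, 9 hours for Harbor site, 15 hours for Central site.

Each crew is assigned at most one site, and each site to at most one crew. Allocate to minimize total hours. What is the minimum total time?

Min total: 64 hours

Treat this as an assignment problem: match each crew to one site.
Optimal: Foxtrot crew→Central site (11 hours), Golf crew→West site (9 hours), Lima crew→North site (16 hours), Hotel crew→South site (19 hours), Kilo crew→Harbor site (9 hours) — total 11+9+16+19+9 = 64 hours.
Row-greedy (each crew in turn takes its cheapest remaining site) gives 92 hours, worse by 28.
Swapping Foxtrot crew↔Lima crew (Foxtrot crew→North site 15 hours, Lima crew→Central site 40 hours) adds 28.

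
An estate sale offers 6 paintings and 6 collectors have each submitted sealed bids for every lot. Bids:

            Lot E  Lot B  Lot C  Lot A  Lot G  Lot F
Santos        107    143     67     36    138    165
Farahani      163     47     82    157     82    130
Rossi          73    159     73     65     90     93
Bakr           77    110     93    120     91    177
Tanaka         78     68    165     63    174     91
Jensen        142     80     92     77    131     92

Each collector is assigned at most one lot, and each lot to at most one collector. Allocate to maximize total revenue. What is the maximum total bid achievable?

Optimal: Santos→Lot G ($138), Farahani→Lot A ($157), Rossi→Lot B ($159), Bakr→Lot F ($177), Tanaka→Lot C ($165), Jensen→Lot E ($142) — total 138+157+159+177+165+142 = $938.
Row-greedy (each collector in turn takes its best remaining lot) gives $873, worse by 65.
Swapping Tanaka↔Farahani (Tanaka→Lot A $63, Farahani→Lot C $82) loses 177.

Maximum total: $938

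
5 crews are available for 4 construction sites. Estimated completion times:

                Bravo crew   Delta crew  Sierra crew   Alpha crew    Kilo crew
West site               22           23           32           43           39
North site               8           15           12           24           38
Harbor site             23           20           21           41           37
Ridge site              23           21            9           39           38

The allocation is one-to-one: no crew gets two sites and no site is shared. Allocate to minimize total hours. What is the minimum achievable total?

Optimal: Bravo crew→West site (22 hours), Alpha crew→North site (24 hours), Delta crew→Harbor site (20 hours), Sierra crew→Ridge site (9 hours) — total 22+24+20+9 = 75 hours.
Min-entry greedy (repeatedly take the single cheapest remaining cell) gives 76 hours, worse by 1.

Min total: 75 hours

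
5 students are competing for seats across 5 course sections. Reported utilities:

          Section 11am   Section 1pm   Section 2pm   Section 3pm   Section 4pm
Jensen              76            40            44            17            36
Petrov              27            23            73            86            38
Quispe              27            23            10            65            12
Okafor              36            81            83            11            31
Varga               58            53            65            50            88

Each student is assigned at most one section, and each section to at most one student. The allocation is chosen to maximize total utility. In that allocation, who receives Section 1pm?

Okafor receives Section 1pm.

Optimal: Jensen→Section 11am (76 points), Petrov→Section 2pm (73 points), Quispe→Section 3pm (65 points), Okafor→Section 1pm (81 points), Varga→Section 4pm (88 points) — total 76+73+65+81+88 = 383 points.
Max-entry greedy (repeatedly take the single best remaining cell) gives 356 points, worse by 27.
Next-best assignment: Jensen→Section 11am, Petrov→Section 3pm, Quispe→Section 1pm, Okafor→Section 2pm, Varga→Section 4pm = 356 points.
Swapping Quispe↔Jensen (Quispe→Section 11am 27 points, Jensen→Section 3pm 17 points) loses 97.
Okafor's own top section is Section 2pm (83 points), but forcing Okafor→Section 2pm and reassigning the rest optimally gives only 356 points — worse by 27.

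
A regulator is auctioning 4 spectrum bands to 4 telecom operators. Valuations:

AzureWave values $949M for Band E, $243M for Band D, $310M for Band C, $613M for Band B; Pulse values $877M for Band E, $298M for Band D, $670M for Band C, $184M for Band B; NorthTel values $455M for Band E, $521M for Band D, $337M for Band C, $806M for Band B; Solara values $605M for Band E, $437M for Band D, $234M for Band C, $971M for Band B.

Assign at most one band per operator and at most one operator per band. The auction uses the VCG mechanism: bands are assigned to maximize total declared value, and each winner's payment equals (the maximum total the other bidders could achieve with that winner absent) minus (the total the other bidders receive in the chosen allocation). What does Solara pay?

Efficient allocation: AzureWave→Band E ($949M), Pulse→Band C ($670M), NorthTel→Band D ($521M), Solara→Band B ($971M); total welfare W = $3111M.
Solara receives Band B at value $971M, so the others get W − 971 = $2140M.
Without Solara: best allocation of the remaining 3 bidders over all 4 bands is AzureWave→Band E ($949M), Pulse→Band C ($670M), NorthTel→Band B ($806M), total $2425M.
VCG payment = (others' best without Solara) − (others' welfare with Solara) = 2425 − 2140 = $285M.

Solara pays $285M.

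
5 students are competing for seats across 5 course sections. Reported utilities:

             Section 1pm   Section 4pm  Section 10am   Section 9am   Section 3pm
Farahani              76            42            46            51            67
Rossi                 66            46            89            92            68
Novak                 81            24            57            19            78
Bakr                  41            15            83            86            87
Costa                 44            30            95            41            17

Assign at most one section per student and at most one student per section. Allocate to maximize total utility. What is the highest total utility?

Maximum total: 397 points

Optimal: Farahani→Section 4pm (42 points), Rossi→Section 9am (92 points), Novak→Section 1pm (81 points), Bakr→Section 3pm (87 points), Costa→Section 10am (95 points) — total 42+92+81+87+95 = 397 points.
Column-greedy (each section in turn goes to its best remaining student) gives 375 points, worse by 22.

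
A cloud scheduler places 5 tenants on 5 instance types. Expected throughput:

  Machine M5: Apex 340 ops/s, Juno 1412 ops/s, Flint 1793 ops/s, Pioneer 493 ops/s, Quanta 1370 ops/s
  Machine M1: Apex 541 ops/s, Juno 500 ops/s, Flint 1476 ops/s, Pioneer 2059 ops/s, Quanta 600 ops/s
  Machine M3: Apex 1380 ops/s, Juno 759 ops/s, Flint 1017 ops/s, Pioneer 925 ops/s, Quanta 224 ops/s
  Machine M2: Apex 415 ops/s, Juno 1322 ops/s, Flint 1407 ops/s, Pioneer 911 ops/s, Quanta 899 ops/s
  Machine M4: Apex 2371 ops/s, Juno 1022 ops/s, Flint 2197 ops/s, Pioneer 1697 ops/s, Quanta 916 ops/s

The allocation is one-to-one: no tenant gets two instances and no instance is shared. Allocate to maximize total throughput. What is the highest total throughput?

Maximum total: 8328 ops/s

Treat this as an assignment problem: match each tenant to one instance.
Optimal: Apex→Machine M3 (1380 ops/s), Juno→Machine M2 (1322 ops/s), Flint→Machine M4 (2197 ops/s), Pioneer→Machine M1 (2059 ops/s), Quanta→Machine M5 (1370 ops/s) — total 1380+1322+2197+2059+1370 = 8328 ops/s.
Max-entry greedy (repeatedly take the single best remaining cell) gives 7769 ops/s, worse by 559.
Next-best assignment: Apex→Machine M4, Juno→Machine M2, Flint→Machine M3, Pioneer→Machine M1, Quanta→Machine M5 = 8139 ops/s.
Swapping Apex↔Pioneer (Apex→Machine M1 541 ops/s, Pioneer→Machine M3 925 ops/s) loses 1973.
Checked against all permutations: 8328 ops/s is optimal.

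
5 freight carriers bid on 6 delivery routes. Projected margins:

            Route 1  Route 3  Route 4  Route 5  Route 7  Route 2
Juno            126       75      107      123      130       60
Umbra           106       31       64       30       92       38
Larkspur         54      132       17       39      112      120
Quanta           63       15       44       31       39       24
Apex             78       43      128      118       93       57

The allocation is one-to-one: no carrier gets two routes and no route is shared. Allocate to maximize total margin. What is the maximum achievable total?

This is a one-to-one assignment (maximum-weight bipartite matching).
Optimal: Juno→Route 5 ($123k), Umbra→Route 7 ($92k), Larkspur→Route 3 ($132k), Quanta→Route 1 ($63k), Apex→Route 4 ($128k) — total 123+92+132+63+128 = $538k.
Row-greedy (each carrier in turn takes its best remaining route) gives $530k, worse by 8.

Max total: $538k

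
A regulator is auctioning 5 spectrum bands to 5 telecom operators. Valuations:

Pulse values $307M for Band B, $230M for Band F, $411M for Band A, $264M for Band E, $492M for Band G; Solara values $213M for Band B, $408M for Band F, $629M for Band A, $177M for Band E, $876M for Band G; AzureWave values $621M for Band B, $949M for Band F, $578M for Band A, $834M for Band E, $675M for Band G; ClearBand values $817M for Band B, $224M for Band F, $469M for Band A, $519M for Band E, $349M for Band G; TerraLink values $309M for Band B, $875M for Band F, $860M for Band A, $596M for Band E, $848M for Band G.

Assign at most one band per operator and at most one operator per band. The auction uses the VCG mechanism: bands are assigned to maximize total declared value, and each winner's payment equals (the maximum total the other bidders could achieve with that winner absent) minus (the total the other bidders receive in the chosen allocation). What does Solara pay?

Solara pays $181M.

Efficient allocation: Pulse→Band A ($411M), Solara→Band G ($876M), AzureWave→Band E ($834M), ClearBand→Band B ($817M), TerraLink→Band F ($875M); total welfare W = $3813M.
Solara receives Band G at value $876M, so the others get W − 876 = $2937M.
Without Solara: best allocation of the remaining 4 bidders over all 5 bands is Pulse→Band G ($492M), AzureWave→Band F ($949M), ClearBand→Band B ($817M), TerraLink→Band A ($860M), total $3118M.
VCG payment = (others' best without Solara) − (others' welfare with Solara) = 3118 − 2937 = $181M.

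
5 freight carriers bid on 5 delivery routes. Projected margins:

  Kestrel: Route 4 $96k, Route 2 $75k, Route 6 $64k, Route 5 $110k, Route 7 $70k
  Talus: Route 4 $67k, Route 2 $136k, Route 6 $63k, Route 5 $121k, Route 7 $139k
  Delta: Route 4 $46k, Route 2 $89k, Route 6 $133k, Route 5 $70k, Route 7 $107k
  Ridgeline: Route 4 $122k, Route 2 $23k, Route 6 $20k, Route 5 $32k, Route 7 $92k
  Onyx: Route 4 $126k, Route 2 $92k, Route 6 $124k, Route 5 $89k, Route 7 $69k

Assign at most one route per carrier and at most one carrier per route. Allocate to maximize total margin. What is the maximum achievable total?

Max total: $599k

Optimal: Kestrel→Route 5 ($110k), Talus→Route 2 ($136k), Delta→Route 7 ($107k), Ridgeline→Route 4 ($122k), Onyx→Route 6 ($124k) — total 110+136+107+122+124 = $599k.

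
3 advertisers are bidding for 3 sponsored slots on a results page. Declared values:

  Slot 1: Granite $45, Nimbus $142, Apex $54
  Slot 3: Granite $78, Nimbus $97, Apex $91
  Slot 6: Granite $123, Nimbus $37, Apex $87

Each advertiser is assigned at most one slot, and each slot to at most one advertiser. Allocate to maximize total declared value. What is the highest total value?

Optimal: Granite→Slot 6 ($123), Nimbus→Slot 1 ($142), Apex→Slot 3 ($91) — total 123+142+91 = $356.
Next-best assignment: Granite→Slot 3, Nimbus→Slot 1, Apex→Slot 6 = $307.

Maximum total: $356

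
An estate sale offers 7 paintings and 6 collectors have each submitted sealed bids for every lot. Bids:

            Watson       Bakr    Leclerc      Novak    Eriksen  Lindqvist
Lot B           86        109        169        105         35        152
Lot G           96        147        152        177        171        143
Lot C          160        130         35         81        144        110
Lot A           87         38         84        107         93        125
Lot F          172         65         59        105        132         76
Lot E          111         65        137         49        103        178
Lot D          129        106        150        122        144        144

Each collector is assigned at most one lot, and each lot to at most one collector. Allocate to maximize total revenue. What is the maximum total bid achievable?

Maximum total: $970

Optimal: Watson→Lot F ($172), Bakr→Lot C ($130), Leclerc→Lot B ($169), Novak→Lot G ($177), Eriksen→Lot D ($144), Lindqvist→Lot E ($178) — total 172+130+169+177+144+178 = $970.
Column-greedy (each lot in turn goes to its best remaining collector) gives $828, worse by 142.
Next-best assignment: Watson→Lot F, Bakr→Lot D, Leclerc→Lot B, Novak→Lot G, Eriksen→Lot C, Lindqvist→Lot E = $946.
Swapping Lindqvist↔Leclerc (Lindqvist→Lot B $152, Leclerc→Lot E $137) loses 58.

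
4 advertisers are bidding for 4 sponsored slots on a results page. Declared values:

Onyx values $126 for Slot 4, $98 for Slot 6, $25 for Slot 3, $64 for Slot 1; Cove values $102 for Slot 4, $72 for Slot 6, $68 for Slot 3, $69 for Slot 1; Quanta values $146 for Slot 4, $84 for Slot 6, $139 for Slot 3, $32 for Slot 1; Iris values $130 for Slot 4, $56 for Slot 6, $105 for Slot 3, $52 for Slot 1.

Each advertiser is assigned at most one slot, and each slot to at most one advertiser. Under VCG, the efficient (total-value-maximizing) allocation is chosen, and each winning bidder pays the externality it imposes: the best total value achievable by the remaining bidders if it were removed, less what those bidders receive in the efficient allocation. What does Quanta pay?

Efficient allocation: Onyx→Slot 6 ($98), Cove→Slot 1 ($69), Quanta→Slot 3 ($139), Iris→Slot 4 ($130); total welfare W = $436.
Quanta receives Slot 3 at value $139, so the others get W − 139 = $297.
Without Quanta: best allocation of the remaining 3 bidders over all 4 slots is Onyx→Slot 6 ($98), Cove→Slot 4 ($102), Iris→Slot 3 ($105), total $305.
VCG payment = (others' best without Quanta) − (others' welfare with Quanta) = 305 − 297 = $8.

Quanta pays $8.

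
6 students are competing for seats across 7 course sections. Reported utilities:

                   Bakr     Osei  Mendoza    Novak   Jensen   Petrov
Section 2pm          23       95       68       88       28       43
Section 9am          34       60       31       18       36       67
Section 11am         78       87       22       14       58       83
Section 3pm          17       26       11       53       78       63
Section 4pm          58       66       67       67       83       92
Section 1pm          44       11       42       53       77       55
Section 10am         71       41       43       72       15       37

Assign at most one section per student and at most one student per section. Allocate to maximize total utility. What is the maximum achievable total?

Maximum total: 458 points

Optimal: Bakr→Section 10am (71 points), Osei→Section 11am (87 points), Mendoza→Section 4pm (67 points), Novak→Section 2pm (88 points), Jensen→Section 3pm (78 points), Petrov→Section 9am (67 points) — total 71+87+67+88+78+67 = 458 points.
Column-greedy (each section in turn goes to its best remaining student) gives 438 points, worse by 20.
Checked against all permutations: 458 points is optimal.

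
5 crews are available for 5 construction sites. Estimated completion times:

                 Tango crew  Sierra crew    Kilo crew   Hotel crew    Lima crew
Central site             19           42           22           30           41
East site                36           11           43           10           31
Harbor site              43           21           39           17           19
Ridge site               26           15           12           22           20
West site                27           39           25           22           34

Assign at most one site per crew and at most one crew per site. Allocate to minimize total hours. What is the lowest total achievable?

Minimum total: 83 hours

This is a one-to-one assignment (minimum-cost bipartite matching).
Optimal: Tango crew→Central site (19 hours), Sierra crew→East site (11 hours), Kilo crew→Ridge site (12 hours), Hotel crew→West site (22 hours), Lima crew→Harbor site (19 hours) — total 19+11+12+22+19 = 83 hours.
Column-greedy (each site in turn goes to its cheapest remaining crew) gives 99 hours, worse by 16.
Next-best assignment: Tango crew→Central site, Sierra crew→Ridge site, Kilo crew→West site, Hotel crew→East site, Lima crew→Harbor site = 88 hours.
Swapping Hotel crew↔Sierra crew (Hotel crew→East site 10 hours, Sierra crew→West site 39 hours) adds 16.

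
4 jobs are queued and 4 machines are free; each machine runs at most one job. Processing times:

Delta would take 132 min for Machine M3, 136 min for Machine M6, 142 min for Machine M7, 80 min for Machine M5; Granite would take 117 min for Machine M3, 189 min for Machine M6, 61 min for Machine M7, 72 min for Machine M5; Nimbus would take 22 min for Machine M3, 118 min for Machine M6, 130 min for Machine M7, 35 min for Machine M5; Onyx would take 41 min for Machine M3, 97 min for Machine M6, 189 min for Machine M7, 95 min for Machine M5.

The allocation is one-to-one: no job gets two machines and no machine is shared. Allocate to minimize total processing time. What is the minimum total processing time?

Min total: 260 min

Optimal: Delta→Machine M5 (80 min), Granite→Machine M7 (61 min), Nimbus→Machine M3 (22 min), Onyx→Machine M6 (97 min) — total 80+61+22+97 = 260 min.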